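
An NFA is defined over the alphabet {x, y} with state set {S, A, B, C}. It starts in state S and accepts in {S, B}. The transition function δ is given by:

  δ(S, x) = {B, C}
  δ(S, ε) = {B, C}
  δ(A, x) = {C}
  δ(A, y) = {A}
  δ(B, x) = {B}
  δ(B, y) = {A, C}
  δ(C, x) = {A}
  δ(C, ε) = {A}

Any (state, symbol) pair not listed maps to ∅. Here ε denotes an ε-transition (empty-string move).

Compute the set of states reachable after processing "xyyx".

{A, C}

Start: ε-closure({S}) = {S, A, B, C}.
Read 'x': {S, A, B, C} → {A, B, C}.
Read 'y': {A, B, C} → {A, C}.
Read 'y': {A, C} → {A}.
Read 'x': {A} → {A, C}.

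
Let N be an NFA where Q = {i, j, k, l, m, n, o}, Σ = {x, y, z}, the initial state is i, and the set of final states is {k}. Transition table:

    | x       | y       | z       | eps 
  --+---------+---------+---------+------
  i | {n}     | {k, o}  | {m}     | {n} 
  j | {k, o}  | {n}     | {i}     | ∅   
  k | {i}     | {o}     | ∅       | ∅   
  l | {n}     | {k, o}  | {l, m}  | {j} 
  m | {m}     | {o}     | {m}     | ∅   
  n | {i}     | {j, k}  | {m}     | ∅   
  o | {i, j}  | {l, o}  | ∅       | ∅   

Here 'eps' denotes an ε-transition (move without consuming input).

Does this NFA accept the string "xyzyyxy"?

Yes

Start: ε-closure({i}) = {i, n}.
Read 'x': i→{n}, n→{i}; now {i, n}.
Read 'y': i→{k, o}, n→{j, k}; now {j, k, o}.
Read 'z': j→{i}, k→∅, o→∅; union {i}; ε-closure = {i, n}.
Read 'y': i→{k, o}, n→{j, k}; now {j, k, o}.
Read 'y': j→{n}, k→{o}, o→{l, o}; union {l, n, o}; ε-closure = {j, l, n, o}.
Read 'x': j→{k, o}, l→{n}, n→{i}, o→{i, j}; now {i, j, k, n, o}.
Read 'y': i→{k, o}, j→{n}, k→{o}, n→{j, k}, o→{l, o}; now {j, k, l, n, o}.
The final set {j, k, l, n, o} contains the accepting state k.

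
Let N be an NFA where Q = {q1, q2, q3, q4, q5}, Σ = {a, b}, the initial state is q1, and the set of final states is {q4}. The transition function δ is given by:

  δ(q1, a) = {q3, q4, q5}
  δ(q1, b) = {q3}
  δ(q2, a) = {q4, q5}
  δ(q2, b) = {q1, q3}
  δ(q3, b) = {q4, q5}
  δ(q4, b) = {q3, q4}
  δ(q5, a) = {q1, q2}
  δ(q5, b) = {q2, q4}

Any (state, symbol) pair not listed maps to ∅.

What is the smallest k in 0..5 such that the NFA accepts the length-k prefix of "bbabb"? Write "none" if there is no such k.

2

Start in {q1}.
Read 'b': {q1} → {q3}.
Read 'b': {q3} → {q4, q5}.
None of the earlier sets intersect F, but {q4, q5} does.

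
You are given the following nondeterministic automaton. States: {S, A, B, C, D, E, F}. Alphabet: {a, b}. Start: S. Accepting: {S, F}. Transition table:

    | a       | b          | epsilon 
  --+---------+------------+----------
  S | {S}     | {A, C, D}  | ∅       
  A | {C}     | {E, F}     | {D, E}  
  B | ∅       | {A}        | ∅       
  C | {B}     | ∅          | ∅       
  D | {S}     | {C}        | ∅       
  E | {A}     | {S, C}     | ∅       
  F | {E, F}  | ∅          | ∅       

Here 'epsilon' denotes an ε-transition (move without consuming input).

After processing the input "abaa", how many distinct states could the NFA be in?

6

Start in {S}.
Read 'a': S→{S}; now {S}.
Read 'b': S→{A, C, D}; union {A, C, D}; ε-closure = {A, C, D, E}.
Read 'a': A→{C}, C→{B}, D→{S}, E→{A}; union {S, A, B, C}; ε-closure = {S, A, B, C, D, E}.
Read 'a': S→{S}, A→{C}, B→∅, C→{B}, D→{S}, E→{A}; union {S, A, B, C}; ε-closure = {S, A, B, C, D, E}.
That set has 6 states.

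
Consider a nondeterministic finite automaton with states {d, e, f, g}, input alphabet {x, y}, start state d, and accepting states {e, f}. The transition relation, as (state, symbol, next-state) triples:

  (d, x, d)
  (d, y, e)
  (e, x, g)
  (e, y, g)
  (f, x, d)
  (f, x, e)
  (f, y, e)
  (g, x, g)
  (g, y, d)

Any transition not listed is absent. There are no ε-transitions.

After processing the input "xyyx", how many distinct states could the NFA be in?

Start in {d}.
Read 'x': d→{d}; now {d}.
Read 'y': d→{e}; now {e}.
Read 'y': e→{g}; now {g}.
Read 'x': g→{g}; now {g}.
That set has 1 state.

1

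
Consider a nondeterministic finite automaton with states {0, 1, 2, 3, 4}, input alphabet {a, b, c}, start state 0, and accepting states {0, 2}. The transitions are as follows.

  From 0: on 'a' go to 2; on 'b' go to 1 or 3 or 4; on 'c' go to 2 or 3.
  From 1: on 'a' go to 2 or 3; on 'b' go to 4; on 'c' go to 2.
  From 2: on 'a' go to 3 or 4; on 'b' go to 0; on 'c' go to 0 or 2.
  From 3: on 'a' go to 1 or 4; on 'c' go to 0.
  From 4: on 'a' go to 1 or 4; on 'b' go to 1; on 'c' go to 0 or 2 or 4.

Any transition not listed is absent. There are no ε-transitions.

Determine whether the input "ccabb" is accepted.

Start in {0}.
Read 'c': 0→{2, 3}; now {2, 3}.
Read 'c': 2→{0, 2}, 3→{0}; now {0, 2}.
Read 'a': 0→{2}, 2→{3, 4}; now {2, 3, 4}.
Read 'b': 2→{0}, 3→∅, 4→{1}; now {0, 1}.
Read 'b': 0→{1, 3, 4}, 1→{4}; now {1, 3, 4}.
The final set {1, 3, 4} contains no accepting state.

No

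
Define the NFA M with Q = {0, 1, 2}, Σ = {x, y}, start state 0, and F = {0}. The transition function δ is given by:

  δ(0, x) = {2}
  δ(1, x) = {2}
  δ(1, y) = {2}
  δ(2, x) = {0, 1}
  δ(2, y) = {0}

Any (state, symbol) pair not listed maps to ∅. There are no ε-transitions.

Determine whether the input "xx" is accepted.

Yes

Start in {0}.
Read 'x': 0→{2}; now {2}.
Read 'x': 2→{0, 1}; now {0, 1}.
The final set {0, 1} contains the accepting state 0.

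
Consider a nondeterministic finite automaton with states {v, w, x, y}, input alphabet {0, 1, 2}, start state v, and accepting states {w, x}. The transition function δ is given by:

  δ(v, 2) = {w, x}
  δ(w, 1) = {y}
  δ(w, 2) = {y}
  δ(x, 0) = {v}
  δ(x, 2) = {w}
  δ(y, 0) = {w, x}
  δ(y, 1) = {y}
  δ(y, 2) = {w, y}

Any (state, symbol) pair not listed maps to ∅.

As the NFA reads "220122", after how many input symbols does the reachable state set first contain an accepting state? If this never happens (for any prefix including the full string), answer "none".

Start in {v}.
Read '2': v→{w, x}; now {w, x}.
None of the earlier sets intersect F, but {w, x} does.

1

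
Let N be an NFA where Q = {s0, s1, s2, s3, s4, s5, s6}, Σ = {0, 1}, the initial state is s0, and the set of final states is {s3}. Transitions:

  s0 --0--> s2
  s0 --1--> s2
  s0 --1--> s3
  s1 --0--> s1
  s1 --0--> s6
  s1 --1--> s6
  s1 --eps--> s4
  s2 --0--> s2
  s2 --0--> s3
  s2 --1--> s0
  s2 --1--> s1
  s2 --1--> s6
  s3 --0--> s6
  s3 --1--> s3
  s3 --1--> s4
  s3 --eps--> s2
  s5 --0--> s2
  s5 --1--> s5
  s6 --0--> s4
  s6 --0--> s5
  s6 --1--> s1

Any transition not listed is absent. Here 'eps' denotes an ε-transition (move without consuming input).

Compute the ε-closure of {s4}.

{s4}

Begin with {s4}.
No ε-moves leave this set, so the closure equals the set itself.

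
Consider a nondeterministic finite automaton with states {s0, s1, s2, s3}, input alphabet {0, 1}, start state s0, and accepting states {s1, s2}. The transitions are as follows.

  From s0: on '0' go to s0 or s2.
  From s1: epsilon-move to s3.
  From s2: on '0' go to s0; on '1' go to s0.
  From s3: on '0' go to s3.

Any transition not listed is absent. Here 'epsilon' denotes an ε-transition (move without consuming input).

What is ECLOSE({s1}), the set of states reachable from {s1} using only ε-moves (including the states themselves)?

{s1, s3}

Begin with {s1}.
ε-move s1 → s3; add s3.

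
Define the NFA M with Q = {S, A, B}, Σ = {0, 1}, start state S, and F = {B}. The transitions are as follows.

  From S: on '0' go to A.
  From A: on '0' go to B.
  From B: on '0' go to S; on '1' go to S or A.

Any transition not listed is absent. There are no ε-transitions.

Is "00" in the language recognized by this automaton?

Yes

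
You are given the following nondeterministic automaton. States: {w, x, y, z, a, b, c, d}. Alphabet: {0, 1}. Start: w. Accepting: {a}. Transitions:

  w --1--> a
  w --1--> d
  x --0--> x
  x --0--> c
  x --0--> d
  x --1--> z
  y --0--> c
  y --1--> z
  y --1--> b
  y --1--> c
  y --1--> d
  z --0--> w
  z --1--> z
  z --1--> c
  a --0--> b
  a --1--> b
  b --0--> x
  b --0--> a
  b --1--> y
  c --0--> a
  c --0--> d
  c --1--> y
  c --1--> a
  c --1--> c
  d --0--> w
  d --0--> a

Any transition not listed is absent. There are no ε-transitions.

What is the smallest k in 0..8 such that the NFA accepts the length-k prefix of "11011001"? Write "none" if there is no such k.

Start in {w}.
Read '1': w→{a, d}; now {a, d}.
None of the earlier sets intersect F, but {a, d} does.

1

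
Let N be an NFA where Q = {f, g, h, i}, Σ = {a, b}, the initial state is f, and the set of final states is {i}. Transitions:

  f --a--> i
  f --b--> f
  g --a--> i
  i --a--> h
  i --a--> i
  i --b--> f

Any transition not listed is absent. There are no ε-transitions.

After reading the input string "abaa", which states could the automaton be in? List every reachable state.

{h, i}

Start in {f}.
Read 'a': {f} → {i}.
Read 'b': {i} → {f}.
Read 'a': {f} → {i}.
Read 'a': {i} → {h, i}.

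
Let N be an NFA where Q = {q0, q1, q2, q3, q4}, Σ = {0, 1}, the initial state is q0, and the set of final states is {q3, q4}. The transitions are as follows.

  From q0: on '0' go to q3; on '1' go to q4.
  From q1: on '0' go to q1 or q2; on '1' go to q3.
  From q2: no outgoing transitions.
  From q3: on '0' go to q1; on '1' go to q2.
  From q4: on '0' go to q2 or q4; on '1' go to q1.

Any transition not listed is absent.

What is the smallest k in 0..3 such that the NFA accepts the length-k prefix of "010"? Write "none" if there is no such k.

1

Start in {q0}.
Read '0': {q0} → {q3}.
None of the earlier sets intersect F, but {q3} does.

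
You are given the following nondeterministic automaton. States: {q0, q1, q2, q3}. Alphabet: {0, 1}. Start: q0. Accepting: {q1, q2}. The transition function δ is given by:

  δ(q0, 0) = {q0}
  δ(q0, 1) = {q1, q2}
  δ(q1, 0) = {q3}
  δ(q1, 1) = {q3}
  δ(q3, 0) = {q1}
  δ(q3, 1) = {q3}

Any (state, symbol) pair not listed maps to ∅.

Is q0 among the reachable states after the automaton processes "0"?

Start in {q0}.
Read '0': q0→{q0}; now {q0}.
State q0 is in {q0}.

Yes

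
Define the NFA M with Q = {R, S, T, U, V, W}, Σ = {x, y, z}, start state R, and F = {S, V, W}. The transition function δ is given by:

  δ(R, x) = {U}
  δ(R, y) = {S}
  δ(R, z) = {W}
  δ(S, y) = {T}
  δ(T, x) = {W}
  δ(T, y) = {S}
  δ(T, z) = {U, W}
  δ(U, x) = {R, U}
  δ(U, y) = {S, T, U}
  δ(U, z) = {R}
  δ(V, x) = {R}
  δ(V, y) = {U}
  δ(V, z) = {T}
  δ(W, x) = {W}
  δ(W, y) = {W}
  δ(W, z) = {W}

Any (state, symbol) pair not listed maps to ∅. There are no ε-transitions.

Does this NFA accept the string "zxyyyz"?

Yes

Start in {R}.
Read 'z': R→{W}; now {W}.
Read 'x': W→{W}; now {W}.
Read 'y': W→{W}; now {W}.
Read 'y': W→{W}; now {W}.
Read 'y': W→{W}; now {W}.
Read 'z': W→{W}; now {W}.
The final set {W} contains the accepting state W.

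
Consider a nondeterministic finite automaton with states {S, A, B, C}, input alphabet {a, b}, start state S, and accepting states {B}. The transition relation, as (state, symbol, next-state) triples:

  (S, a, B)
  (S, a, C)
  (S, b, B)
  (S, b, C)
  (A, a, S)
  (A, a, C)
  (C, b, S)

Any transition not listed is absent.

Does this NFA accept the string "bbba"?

No

Start in {S}.
Read 'b': S→{B, C}; now {B, C}.
Read 'b': B→∅, C→{S}; now {S}.
Read 'b': S→{B, C}; now {B, C}.
Read 'a': B→∅, C→∅; now ∅.
The final set ∅ contains no accepting state.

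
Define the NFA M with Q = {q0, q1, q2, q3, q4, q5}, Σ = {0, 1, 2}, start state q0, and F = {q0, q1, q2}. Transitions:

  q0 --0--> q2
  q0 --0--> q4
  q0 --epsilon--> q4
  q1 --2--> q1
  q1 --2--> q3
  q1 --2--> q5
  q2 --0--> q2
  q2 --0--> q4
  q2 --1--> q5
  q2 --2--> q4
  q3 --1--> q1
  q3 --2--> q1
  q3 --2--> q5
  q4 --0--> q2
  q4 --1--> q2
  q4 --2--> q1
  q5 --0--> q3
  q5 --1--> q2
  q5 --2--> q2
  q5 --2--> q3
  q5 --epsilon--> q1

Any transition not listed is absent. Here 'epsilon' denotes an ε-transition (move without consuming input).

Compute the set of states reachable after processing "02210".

{q2, q4}

Start: ε-closure({q0}) = {q0, q4}.
Read '0': {q0, q4} → {q2, q4}.
Read '2': {q2, q4} → {q1, q4}.
Read '2': {q1, q4} → {q1, q3, q5}.
Read '1': {q1, q3, q5} → {q1, q2}.
Read '0': {q1, q2} → {q2, q4}.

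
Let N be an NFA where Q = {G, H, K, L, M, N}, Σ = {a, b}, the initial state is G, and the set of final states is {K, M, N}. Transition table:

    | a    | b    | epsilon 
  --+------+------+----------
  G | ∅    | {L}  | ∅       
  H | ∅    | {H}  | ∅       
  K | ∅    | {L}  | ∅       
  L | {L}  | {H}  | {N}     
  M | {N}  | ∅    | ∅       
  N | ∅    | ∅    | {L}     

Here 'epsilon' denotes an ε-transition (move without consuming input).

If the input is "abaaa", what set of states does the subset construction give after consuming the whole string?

Start in {G}.
Read 'a': {G} → ∅.
The set is empty and remains empty for the remaining 4 symbols.

∅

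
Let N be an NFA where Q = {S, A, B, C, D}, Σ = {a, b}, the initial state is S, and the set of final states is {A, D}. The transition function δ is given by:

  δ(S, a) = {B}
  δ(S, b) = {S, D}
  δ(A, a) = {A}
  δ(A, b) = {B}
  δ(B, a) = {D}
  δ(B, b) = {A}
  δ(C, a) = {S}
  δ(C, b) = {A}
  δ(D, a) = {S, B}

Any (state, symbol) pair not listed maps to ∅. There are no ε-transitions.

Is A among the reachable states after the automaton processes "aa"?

No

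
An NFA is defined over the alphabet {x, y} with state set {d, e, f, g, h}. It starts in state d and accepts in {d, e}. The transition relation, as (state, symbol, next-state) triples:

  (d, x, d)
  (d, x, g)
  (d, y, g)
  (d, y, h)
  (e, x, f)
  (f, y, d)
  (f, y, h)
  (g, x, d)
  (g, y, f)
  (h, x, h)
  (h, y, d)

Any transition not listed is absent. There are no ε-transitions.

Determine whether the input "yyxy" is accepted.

No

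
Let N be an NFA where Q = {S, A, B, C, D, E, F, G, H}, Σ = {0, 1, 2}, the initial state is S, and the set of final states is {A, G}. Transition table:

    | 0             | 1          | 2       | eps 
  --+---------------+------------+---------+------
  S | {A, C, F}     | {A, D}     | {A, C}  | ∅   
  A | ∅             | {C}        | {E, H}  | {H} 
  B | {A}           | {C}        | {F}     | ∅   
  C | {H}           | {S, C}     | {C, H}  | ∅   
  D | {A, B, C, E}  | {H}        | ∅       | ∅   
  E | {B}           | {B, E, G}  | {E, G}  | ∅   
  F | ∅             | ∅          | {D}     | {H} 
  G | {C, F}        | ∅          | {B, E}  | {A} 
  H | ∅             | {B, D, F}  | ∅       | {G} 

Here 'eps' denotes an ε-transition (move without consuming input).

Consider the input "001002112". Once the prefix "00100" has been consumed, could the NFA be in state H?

Yes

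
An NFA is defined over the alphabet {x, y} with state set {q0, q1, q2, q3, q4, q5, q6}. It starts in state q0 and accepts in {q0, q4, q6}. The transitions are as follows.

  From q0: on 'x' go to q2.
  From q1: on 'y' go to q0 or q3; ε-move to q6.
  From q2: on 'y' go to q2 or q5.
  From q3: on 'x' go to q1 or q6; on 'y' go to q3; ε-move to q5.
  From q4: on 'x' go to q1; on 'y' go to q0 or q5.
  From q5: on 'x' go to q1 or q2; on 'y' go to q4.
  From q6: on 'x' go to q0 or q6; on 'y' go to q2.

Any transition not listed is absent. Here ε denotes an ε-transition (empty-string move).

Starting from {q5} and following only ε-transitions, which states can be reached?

Begin with {q5}.
No ε-moves leave this set, so the closure equals the set itself.

{q5}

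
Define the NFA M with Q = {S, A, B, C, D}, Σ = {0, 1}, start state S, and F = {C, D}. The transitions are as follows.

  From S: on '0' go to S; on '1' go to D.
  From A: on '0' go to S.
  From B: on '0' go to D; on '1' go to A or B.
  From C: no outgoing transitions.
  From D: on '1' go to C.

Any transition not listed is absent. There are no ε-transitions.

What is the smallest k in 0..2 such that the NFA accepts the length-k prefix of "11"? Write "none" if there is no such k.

Start in {S}.
Read '1': {S} → {D}.
None of the earlier sets intersect F, but {D} does.

1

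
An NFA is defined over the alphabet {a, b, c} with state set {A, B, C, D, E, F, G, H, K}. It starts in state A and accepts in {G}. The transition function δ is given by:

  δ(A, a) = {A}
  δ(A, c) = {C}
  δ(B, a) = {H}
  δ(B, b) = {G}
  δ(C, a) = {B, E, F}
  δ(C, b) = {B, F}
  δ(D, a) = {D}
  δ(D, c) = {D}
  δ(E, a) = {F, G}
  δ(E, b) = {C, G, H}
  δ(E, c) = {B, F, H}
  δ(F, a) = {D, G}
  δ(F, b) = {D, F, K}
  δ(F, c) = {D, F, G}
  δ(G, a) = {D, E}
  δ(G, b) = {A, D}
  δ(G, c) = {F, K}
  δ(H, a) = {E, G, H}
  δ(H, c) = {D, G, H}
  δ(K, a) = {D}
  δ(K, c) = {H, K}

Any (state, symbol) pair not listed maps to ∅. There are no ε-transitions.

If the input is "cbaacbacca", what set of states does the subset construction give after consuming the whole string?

Start in {A}.
Read 'c': {A} → {C}.
Read 'b': {C} → {B, F}.
Read 'a': {B, F} → {D, G, H}.
Read 'a': {D, G, H} → {D, E, G, H}.
Read 'c': {D, E, G, H} → {B, D, F, G, H, K}.
Read 'b': {B, D, F, G, H, K} → {A, D, F, G, K}.
Read 'a': {A, D, F, G, K} → {A, D, E, G}.
Read 'c': {A, D, E, G} → {B, C, D, F, H, K}.
Read 'c': {B, C, D, F, H, K} → {D, F, G, H, K}.
Read 'a': {D, F, G, H, K} → {D, E, G, H}.

{D, E, G, H}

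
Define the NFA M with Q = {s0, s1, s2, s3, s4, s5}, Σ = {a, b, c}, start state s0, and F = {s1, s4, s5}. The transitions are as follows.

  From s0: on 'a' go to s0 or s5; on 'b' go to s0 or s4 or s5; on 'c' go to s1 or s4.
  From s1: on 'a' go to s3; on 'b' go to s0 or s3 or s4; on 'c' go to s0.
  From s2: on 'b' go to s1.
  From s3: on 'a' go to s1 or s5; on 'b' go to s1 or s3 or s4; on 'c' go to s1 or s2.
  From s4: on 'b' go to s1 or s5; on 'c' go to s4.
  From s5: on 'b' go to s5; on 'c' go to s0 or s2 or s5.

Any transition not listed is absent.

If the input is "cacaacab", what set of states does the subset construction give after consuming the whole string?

{s0, s4, s5}

Start in {s0}.
Read 'c': s0→{s1, s4}; now {s1, s4}.
Read 'a': s1→{s3}, s4→∅; now {s3}.
Read 'c': s3→{s1, s2}; now {s1, s2}.
Read 'a': s1→{s3}, s2→∅; now {s3}.
Read 'a': s3→{s1, s5}; now {s1, s5}.
Read 'c': s1→{s0}, s5→{s0, s2, s5}; now {s0, s2, s5}.
Read 'a': s0→{s0, s5}, s2→∅, s5→∅; now {s0, s5}.
Read 'b': s0→{s0, s4, s5}, s5→{s5}; now {s0, s4, s5}.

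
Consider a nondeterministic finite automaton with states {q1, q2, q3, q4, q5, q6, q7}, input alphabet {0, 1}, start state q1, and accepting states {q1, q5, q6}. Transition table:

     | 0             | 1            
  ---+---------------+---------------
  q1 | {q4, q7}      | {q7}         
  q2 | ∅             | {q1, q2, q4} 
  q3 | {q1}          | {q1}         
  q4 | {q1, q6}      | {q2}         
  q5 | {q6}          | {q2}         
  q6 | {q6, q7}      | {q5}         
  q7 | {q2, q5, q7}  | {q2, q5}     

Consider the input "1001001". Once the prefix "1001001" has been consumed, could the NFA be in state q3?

Start in {q1}.
Read '1': q1→{q7}; now {q7}.
Read '0': q7→{q2, q5, q7}; now {q2, q5, q7}.
Read '0': q2→∅, q5→{q6}, q7→{q2, q5, q7}; now {q2, q5, q6, q7}.
Read '1': q2→{q1, q2, q4}, q5→{q2}, q6→{q5}, q7→{q2, q5}; now {q1, q2, q4, q5}.
Read '0': q1→{q4, q7}, q2→∅, q4→{q1, q6}, q5→{q6}; now {q1, q4, q6, q7}.
Read '0': q1→{q4, q7}, q4→{q1, q6}, q6→{q6, q7}, q7→{q2, q5, q7}; now {q1, q2, q4, q5, q6, q7}.
Read '1': q1→{q7}, q2→{q1, q2, q4}, q4→{q2}, q5→{q2}, q6→{q5}, q7→{q2, q5}; now {q1, q2, q4, q5, q7}.
State q3 is not in {q1, q2, q4, q5, q7}.

No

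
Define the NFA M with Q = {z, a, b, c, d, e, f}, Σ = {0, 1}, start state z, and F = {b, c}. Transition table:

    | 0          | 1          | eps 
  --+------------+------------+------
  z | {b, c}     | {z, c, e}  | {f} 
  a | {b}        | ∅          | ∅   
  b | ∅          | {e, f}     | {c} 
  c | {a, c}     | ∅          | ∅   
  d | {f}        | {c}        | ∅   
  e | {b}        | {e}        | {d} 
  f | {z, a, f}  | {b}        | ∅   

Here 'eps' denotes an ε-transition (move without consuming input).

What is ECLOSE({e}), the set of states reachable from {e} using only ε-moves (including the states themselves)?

Begin with {e}.
ε-move e → d; add d.

{d, e}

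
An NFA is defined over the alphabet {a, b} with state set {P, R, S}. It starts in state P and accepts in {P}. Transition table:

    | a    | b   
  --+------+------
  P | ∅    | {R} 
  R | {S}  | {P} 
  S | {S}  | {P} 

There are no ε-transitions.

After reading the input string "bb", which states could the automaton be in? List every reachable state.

{P}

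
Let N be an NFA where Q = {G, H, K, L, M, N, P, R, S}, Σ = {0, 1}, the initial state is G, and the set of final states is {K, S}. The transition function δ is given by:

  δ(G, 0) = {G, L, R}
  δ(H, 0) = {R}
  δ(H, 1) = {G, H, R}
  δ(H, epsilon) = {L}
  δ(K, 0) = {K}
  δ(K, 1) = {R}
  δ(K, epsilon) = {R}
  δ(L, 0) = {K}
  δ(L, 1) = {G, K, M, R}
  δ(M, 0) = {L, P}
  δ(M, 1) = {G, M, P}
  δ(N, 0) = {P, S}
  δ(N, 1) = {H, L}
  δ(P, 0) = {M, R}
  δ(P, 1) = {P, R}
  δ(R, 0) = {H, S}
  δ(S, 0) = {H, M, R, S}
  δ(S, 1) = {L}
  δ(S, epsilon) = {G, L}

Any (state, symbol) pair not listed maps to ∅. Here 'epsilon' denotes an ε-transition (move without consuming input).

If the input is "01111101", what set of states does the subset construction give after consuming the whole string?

{G, H, K, L, M, P, R}

Start in {G}.
Read '0': G→{G, L, R}; now {G, L, R}.
Read '1': G→∅, L→{G, K, M, R}, R→∅; now {G, K, M, R}.
Read '1': G→∅, K→{R}, M→{G, M, P}, R→∅; now {G, M, P, R}.
Read '1': G→∅, M→{G, M, P}, P→{P, R}, R→∅; now {G, M, P, R}.
Read '1': G→∅, M→{G, M, P}, P→{P, R}, R→∅; now {G, M, P, R}.
Read '1': G→∅, M→{G, M, P}, P→{P, R}, R→∅; now {G, M, P, R}.
Read '0': G→{G, L, R}, M→{L, P}, P→{M, R}, R→{H, S}; now {G, H, L, M, P, R, S}.
Read '1': G→∅, H→{G, H, R}, L→{G, K, M, R}, M→{G, M, P}, P→{P, R}, R→∅, S→{L}; now {G, H, K, L, M, P, R}.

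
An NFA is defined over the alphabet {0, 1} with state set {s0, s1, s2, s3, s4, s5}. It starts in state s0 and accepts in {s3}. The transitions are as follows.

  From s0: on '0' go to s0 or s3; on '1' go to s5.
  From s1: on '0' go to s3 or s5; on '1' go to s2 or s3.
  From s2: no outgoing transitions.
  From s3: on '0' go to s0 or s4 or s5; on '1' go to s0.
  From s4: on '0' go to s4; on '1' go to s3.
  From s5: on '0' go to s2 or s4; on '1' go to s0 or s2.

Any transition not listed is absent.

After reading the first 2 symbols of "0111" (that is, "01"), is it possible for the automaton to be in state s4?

Start in {s0}.
Read '0': {s0} → {s0, s3}.
Read '1': {s0, s3} → {s0, s5}.
State s4 is not in {s0, s5}.

No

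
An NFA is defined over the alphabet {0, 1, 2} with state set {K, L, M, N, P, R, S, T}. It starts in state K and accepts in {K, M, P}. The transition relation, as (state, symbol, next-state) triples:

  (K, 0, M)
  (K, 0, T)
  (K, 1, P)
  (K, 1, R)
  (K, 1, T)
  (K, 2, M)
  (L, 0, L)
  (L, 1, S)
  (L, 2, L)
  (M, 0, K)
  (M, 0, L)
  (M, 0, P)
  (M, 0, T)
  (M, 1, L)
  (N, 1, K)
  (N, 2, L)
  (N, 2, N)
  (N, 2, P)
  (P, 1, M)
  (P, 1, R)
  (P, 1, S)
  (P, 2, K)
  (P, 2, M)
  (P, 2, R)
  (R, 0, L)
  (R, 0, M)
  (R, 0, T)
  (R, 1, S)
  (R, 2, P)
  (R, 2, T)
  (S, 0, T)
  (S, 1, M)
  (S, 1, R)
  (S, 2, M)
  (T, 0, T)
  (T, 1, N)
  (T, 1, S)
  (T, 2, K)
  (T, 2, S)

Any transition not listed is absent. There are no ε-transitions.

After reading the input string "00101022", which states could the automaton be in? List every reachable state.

{L, M, P, T}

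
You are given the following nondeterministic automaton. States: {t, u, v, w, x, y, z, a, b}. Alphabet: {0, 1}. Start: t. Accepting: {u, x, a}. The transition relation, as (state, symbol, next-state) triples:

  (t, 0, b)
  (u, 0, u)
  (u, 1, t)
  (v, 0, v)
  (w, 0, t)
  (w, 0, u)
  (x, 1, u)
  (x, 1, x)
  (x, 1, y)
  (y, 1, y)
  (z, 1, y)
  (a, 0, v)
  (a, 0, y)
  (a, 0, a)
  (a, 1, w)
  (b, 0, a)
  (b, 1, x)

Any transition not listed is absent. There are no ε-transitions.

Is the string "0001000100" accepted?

Yes

Start in {t}.
Read '0': {t} → {b}.
Read '0': {b} → {a}.
Read '0': {a} → {v, y, a}.
Read '1': {v, y, a} → {w, y}.
Read '0': {w, y} → {t, u}.
Read '0': {t, u} → {u, b}.
Read '0': {u, b} → {u, a}.
Read '1': {u, a} → {t, w}.
Read '0': {t, w} → {t, u, b}.
Read '0': {t, u, b} → {u, a, b}.
The final set {u, a, b} contains the accepting states u, a.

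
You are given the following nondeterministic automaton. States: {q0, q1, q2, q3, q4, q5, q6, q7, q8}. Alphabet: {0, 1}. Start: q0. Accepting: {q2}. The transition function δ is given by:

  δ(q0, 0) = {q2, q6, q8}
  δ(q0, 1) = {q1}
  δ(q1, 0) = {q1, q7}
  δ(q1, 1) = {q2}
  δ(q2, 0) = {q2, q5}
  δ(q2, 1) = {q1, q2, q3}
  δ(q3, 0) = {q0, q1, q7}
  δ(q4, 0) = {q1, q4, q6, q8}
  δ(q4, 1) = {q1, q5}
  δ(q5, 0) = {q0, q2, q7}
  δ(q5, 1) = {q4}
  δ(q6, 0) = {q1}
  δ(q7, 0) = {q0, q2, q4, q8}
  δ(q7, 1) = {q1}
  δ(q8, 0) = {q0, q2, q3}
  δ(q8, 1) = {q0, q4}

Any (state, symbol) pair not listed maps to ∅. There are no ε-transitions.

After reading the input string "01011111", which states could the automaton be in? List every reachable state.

Start in {q0}.
Read '0': {q0} → {q2, q6, q8}.
Read '1': {q2, q6, q8} → {q0, q1, q2, q3, q4}.
Read '0': {q0, q1, q2, q3, q4} → {q0, q1, q2, q4, q5, q6, q7, q8}.
Read '1': {q0, q1, q2, q4, q5, q6, q7, q8} → {q0, q1, q2, q3, q4, q5}.
Read '1': {q0, q1, q2, q3, q4, q5} → {q1, q2, q3, q4, q5}.
Read '1': {q1, q2, q3, q4, q5} → {q1, q2, q3, q4, q5}.
Read '1': {q1, q2, q3, q4, q5} → {q1, q2, q3, q4, q5}.
Read '1': {q1, q2, q3, q4, q5} → {q1, q2, q3, q4, q5}.

{q1, q2, q3, q4, q5}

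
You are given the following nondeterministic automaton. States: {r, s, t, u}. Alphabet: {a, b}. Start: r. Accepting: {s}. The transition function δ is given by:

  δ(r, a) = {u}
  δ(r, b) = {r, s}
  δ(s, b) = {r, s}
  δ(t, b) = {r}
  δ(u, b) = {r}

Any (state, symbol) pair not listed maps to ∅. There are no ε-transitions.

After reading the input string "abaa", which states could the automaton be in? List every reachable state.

∅

Start in {r}.
Read 'a': r→{u}; now {u}.
Read 'b': u→{r}; now {r}.
Read 'a': r→{u}; now {u}.
Read 'a': u→∅; now ∅.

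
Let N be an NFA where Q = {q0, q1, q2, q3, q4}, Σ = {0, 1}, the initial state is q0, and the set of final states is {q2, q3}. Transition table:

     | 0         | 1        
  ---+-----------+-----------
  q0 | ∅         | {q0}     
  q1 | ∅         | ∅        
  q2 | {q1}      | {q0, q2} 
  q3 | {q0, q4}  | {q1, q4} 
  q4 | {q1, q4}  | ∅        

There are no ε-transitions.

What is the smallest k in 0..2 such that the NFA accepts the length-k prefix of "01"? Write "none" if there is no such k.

none

Start in {q0}.
Read '0': {q0} → ∅.
The set is empty and remains empty for the remaining 1 symbol.
No reachable set along the way intersects F.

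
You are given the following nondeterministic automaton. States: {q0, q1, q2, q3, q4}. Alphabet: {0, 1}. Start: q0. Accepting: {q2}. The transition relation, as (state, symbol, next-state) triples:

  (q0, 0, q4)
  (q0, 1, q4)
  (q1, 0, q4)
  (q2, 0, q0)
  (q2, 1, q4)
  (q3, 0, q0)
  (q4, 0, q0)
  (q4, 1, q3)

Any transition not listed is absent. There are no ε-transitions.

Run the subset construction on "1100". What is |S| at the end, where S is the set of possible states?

1

Start in {q0}.
Read '1': {q0} → {q4}.
Read '1': {q4} → {q3}.
Read '0': {q3} → {q0}.
Read '0': {q0} → {q4}.
That set has 1 state.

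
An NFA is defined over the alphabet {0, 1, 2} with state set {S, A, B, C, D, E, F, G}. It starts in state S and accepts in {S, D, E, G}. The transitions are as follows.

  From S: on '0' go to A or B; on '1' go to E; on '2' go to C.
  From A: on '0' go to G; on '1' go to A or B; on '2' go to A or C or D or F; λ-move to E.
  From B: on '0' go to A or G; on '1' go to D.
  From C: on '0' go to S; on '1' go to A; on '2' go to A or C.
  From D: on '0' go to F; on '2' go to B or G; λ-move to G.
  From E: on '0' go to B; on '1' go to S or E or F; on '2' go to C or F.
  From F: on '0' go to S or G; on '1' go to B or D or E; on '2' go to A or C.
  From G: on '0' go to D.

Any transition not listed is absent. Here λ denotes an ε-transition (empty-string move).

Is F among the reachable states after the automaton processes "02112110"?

Start in {S}.
Read '0': S→{A, B}; union {A, B}; ε-closure = {A, B, E}.
Read '2': A→{A, C, D, F}, B→∅, E→{C, F}; union {A, C, D, F}; ε-closure = {A, C, D, E, F, G}.
Read '1': A→{A, B}, C→{A}, D→∅, E→{S, E, F}, F→{B, D, E}, G→∅; union {S, A, B, D, E, F}; ε-closure = {S, A, B, D, E, F, G}.
Read '1': S→{E}, A→{A, B}, B→{D}, D→∅, E→{S, E, F}, F→{B, D, E}, G→∅; union {S, A, B, D, E, F}; ε-closure = {S, A, B, D, E, F, G}.
Read '2': S→{C}, A→{A, C, D, F}, B→∅, D→{B, G}, E→{C, F}, F→{A, C}, G→∅; union {A, B, C, D, F, G}; ε-closure = {A, B, C, D, E, F, G}.
Read '1': A→{A, B}, B→{D}, C→{A}, D→∅, E→{S, E, F}, F→{B, D, E}, G→∅; union {S, A, B, D, E, F}; ε-closure = {S, A, B, D, E, F, G}.
Read '1': S→{E}, A→{A, B}, B→{D}, D→∅, E→{S, E, F}, F→{B, D, E}, G→∅; union {S, A, B, D, E, F}; ε-closure = {S, A, B, D, E, F, G}.
Read '0': S→{A, B}, A→{G}, B→{A, G}, D→{F}, E→{B}, F→{S, G}, G→{D}; union {S, A, B, D, F, G}; ε-closure = {S, A, B, D, E, F, G}.
State F is in {S, A, B, D, E, F, G}.

Yes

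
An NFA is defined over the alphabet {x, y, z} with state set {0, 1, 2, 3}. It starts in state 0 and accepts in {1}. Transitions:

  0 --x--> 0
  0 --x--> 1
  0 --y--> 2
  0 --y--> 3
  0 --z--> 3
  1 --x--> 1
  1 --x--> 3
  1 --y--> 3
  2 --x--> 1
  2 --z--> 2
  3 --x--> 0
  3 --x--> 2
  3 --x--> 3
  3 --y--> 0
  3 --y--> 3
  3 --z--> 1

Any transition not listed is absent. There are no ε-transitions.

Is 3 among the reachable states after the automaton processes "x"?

Start in {0}.
Read 'x': {0} → {0, 1}.
State 3 is not in {0, 1}.

No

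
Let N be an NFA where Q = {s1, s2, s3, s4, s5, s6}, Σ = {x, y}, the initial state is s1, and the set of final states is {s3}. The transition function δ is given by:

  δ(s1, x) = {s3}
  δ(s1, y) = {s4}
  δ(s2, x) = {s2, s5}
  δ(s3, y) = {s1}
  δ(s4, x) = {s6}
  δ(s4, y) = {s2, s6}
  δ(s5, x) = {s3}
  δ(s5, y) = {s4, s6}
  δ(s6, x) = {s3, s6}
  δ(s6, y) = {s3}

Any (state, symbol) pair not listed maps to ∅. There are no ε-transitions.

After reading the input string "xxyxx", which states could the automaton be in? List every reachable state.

Start in {s1}.
Read 'x': s1→{s3}; now {s3}.
Read 'x': s3→∅; now ∅.
The set is empty and remains empty for the remaining 3 symbols.

∅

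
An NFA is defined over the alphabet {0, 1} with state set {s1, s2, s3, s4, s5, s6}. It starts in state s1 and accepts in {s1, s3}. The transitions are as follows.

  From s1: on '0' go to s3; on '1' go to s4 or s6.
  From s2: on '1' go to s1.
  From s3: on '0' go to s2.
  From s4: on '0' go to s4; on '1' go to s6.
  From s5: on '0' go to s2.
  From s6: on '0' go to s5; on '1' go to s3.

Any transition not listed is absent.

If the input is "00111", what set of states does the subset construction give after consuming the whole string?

{s3, s6}

Start in {s1}.
Read '0': {s1} → {s3}.
Read '0': {s3} → {s2}.
Read '1': {s2} → {s1}.
Read '1': {s1} → {s4, s6}.
Read '1': {s4, s6} → {s3, s6}.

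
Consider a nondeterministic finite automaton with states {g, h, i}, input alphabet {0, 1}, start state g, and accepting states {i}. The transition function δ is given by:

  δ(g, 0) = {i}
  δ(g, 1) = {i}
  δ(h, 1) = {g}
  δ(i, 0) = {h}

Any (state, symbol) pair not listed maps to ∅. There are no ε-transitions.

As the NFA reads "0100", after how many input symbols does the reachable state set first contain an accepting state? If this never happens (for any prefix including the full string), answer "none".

1

Start in {g}.
Read '0': {g} → {i}.
None of the earlier sets intersect F, but {i} does.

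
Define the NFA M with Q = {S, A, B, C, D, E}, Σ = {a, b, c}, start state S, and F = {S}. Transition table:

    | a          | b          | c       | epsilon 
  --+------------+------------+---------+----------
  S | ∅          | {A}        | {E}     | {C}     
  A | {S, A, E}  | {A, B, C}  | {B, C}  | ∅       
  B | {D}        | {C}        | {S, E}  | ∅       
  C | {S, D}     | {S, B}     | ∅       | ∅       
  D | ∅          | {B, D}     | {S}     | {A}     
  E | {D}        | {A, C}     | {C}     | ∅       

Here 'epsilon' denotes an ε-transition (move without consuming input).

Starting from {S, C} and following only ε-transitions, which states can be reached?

{S, C}

Begin with {S, C}.
No ε-moves leave this set, so the closure equals the set itself.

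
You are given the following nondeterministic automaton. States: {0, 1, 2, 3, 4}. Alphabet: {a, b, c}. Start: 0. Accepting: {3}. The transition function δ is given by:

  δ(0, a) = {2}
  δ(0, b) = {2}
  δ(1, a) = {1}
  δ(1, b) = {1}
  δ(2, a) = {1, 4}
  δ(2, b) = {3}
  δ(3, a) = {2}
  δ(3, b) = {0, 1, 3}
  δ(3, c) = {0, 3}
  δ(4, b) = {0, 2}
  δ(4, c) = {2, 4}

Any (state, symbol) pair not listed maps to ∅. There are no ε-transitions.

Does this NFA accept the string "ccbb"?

Start in {0}.
Read 'c': 0→∅; now ∅.
The set is empty and remains empty for the remaining 3 symbols.
The final set ∅ contains no accepting state.

No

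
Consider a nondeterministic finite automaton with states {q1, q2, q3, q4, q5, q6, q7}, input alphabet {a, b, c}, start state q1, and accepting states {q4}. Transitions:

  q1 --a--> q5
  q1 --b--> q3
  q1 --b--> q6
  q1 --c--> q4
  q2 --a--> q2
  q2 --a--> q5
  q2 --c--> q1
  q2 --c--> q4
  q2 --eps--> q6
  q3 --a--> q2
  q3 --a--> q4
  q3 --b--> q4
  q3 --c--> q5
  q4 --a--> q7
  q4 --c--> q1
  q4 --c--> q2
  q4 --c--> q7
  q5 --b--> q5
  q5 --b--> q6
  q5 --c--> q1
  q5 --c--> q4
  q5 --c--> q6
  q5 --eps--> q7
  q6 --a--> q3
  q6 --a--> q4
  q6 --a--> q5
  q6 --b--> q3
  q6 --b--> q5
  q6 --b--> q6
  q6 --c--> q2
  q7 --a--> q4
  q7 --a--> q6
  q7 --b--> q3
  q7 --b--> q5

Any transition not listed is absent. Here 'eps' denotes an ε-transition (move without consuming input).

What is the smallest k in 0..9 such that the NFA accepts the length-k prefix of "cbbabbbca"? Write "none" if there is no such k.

Start in {q1}.
Read 'c': q1→{q4}; now {q4}.
None of the earlier sets intersect F, but {q4} does.

1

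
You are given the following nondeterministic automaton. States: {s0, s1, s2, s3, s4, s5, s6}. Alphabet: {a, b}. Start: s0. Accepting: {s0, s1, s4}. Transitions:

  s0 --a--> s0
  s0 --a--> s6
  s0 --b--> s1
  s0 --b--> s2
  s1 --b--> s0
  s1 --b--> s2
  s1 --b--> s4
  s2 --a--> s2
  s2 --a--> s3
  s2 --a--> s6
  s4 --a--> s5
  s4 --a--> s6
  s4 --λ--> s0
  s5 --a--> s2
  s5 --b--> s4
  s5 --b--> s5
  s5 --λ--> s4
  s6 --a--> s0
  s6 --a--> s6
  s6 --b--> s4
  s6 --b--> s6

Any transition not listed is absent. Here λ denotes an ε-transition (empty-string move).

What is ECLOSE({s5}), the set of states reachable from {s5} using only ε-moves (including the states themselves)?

{s0, s4, s5}

Begin with {s5}.
ε-move s5 → s4; add s4.
ε-move s4 → s0; add s0.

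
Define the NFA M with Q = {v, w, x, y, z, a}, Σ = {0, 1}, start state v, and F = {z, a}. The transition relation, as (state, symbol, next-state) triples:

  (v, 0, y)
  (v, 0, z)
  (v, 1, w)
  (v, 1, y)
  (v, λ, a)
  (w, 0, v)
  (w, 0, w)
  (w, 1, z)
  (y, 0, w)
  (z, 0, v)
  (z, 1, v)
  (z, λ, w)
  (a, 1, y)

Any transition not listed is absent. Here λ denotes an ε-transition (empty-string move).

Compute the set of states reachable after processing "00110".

{v, w, y, z, a}

Start: ε-closure({v}) = {v, a}.
Read '0': v→{y, z}, a→∅; union {y, z}; ε-closure = {w, y, z}.
Read '0': w→{v, w}, y→{w}, z→{v}; union {v, w}; ε-closure = {v, w, a}.
Read '1': v→{w, y}, w→{z}, a→{y}; now {w, y, z}.
Read '1': w→{z}, y→∅, z→{v}; union {v, z}; ε-closure = {v, w, z, a}.
Read '0': v→{y, z}, w→{v, w}, z→{v}, a→∅; union {v, w, y, z}; ε-closure = {v, w, y, z, a}.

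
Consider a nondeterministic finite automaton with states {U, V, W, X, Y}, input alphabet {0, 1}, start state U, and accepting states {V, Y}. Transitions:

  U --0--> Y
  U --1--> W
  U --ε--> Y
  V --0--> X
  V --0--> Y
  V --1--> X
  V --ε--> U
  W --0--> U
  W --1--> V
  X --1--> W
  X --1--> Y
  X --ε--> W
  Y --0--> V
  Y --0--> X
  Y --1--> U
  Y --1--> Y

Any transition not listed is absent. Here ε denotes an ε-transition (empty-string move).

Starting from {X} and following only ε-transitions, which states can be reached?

Begin with {X}.
ε-move X → W; add W.

{W, X}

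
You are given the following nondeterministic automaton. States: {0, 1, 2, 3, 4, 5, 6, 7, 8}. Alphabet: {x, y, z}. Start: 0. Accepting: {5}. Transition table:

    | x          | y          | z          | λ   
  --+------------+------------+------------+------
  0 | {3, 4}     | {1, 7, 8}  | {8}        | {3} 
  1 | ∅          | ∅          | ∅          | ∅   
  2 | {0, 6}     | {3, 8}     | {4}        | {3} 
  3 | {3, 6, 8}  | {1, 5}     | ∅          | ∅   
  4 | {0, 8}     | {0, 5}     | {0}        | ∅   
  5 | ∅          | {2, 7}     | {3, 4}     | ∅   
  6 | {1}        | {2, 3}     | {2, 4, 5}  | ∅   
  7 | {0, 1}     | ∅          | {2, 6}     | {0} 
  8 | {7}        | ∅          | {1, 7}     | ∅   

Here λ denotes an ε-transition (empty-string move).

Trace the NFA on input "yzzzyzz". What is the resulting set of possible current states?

{0, 1, 2, 3, 4, 5, 6, 7, 8}

Start: ε-closure({0}) = {0, 3}.
Read 'y': 0→{1, 7, 8}, 3→{1, 5}; union {1, 5, 7, 8}; ε-closure = {0, 1, 3, 5, 7, 8}.
Read 'z': 0→{8}, 1→∅, 3→∅, 5→{3, 4}, 7→{2, 6}, 8→{1, 7}; union {1, 2, 3, 4, 6, 7, 8}; ε-closure = {0, 1, 2, 3, 4, 6, 7, 8}.
Read 'z': 0→{8}, 1→∅, 2→{4}, 3→∅, 4→{0}, 6→{2, 4, 5}, 7→{2, 6}, 8→{1, 7}; union {0, 1, 2, 4, 5, 6, 7, 8}; ε-closure = {0, 1, 2, 3, 4, 5, 6, 7, 8}.
Read 'z': 0→{8}, 1→∅, 2→{4}, 3→∅, 4→{0}, 5→{3, 4}, 6→{2, 4, 5}, 7→{2, 6}, 8→{1, 7}; now {0, 1, 2, 3, 4, 5, 6, 7, 8}.
Read 'y': 0→{1, 7, 8}, 1→∅, 2→{3, 8}, 3→{1, 5}, 4→{0, 5}, 5→{2, 7}, 6→{2, 3}, 7→∅, 8→∅; now {0, 1, 2, 3, 5, 7, 8}.
Read 'z': 0→{8}, 1→∅, 2→{4}, 3→∅, 5→{3, 4}, 7→{2, 6}, 8→{1, 7}; union {1, 2, 3, 4, 6, 7, 8}; ε-closure = {0, 1, 2, 3, 4, 6, 7, 8}.
Read 'z': 0→{8}, 1→∅, 2→{4}, 3→∅, 4→{0}, 6→{2, 4, 5}, 7→{2, 6}, 8→{1, 7}; union {0, 1, 2, 4, 5, 6, 7, 8}; ε-closure = {0, 1, 2, 3, 4, 5, 6, 7, 8}.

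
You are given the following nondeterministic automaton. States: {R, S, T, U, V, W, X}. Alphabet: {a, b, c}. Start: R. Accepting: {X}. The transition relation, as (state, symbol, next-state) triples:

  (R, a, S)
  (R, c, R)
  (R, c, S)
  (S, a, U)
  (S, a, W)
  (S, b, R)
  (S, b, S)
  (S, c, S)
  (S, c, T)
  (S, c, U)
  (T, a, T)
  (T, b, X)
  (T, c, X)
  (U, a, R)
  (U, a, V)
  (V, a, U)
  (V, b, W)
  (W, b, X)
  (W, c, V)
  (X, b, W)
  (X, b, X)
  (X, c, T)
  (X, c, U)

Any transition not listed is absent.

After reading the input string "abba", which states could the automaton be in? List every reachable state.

Start in {R}.
Read 'a': {R} → {S}.
Read 'b': {S} → {R, S}.
Read 'b': {R, S} → {R, S}.
Read 'a': {R, S} → {S, U, W}.

{S, U, W}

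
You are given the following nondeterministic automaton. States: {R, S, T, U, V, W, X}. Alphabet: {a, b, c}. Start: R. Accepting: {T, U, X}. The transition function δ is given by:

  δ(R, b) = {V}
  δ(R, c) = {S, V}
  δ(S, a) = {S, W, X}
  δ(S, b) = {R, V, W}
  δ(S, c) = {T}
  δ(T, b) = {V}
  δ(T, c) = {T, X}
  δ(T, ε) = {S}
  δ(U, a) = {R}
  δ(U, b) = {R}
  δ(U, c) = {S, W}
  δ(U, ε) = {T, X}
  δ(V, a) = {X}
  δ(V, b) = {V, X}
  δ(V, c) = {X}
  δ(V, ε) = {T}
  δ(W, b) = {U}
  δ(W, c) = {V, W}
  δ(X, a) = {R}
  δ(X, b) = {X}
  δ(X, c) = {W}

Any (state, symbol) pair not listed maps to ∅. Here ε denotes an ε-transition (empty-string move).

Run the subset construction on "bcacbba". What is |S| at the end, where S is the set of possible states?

4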